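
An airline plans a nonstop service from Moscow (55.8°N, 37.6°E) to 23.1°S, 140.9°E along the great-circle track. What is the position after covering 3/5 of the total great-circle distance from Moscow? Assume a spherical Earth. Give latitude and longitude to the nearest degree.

Convert each endpoint to a unit vector on the sphere (x = cos φ cos λ, y = cos φ sin λ, z = sin φ).
The central angle between the endpoints is δ = arccos(p₁·p₂) ≈ 2.030 rad (116.3°).
Interpolate at f = 3/5 with slerp weights a = sin((1−f)δ)/sin δ ≈ 0.810, b = sin(fδ)/sin δ ≈ 1.047.
p = a·p₁ + b·p₂ ≈ (-0.387, 0.885, 0.259); φ = arcsin(p_z) ≈ 15.00°, λ = atan2(p_y, p_x) ≈ 113.61°.

≈ 15°N, 114°E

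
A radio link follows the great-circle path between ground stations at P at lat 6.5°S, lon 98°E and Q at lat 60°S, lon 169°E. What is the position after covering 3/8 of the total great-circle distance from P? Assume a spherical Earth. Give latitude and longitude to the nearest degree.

Write both endpoints as unit vectors p₁, p₂ with components (cos φ cos λ, cos φ sin λ, sin φ).
The central angle between the endpoints is δ = arccos(p₁·p₂) ≈ 1.308 rad (74.9°).
Interpolate at f = 3/8 with slerp weights a = sin((1−f)δ)/sin δ ≈ 0.755, b = sin(fδ)/sin δ ≈ 0.488.
p = a·p₁ + b·p₂ ≈ (-0.344, 0.790, -0.508); φ = arcsin(p_z) ≈ -30.53°, λ = atan2(p_y, p_x) ≈ 113.53°.

≈ lat 31°S, lon 114°E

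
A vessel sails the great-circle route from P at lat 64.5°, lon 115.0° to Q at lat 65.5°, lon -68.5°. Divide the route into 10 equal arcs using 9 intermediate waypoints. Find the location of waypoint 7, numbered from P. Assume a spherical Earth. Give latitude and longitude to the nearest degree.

Convert each endpoint to a unit vector on the sphere (x = cos φ cos λ, y = cos φ sin λ, z = sin φ).
The central angle between the endpoints is δ = arccos(p₁·p₂) ≈ 0.872 rad (50.0°).
Interpolate at f = 7/10 with slerp weights a = sin((1−f)δ)/sin δ ≈ 0.338, b = sin(fδ)/sin δ ≈ 0.749.
p = a·p₁ + b·p₂ ≈ (0.052, -0.157, 0.986); φ = arcsin(p_z) ≈ 80.47°, λ = atan2(p_y, p_x) ≈ -71.57°.

≈ lat 80°, lon -72°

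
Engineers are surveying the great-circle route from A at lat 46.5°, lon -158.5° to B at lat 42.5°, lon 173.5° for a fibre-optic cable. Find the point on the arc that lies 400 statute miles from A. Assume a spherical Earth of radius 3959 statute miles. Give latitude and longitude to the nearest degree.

≈ lat 46°, lon -167°

Write both endpoints as unit vectors p₁, p₂ with components (cos φ cos λ, cos φ sin λ, sin φ).
The central angle between the endpoints is δ = arccos(p₁·p₂) ≈ 0.354 rad (20.3°). The total great-circle distance is δ·R ≈ 0.354 × 3959 ≈ 1400 mi, so the target fraction is f = 400/1400 ≈ 0.286.
Interpolate at f ≈ 0.286 with slerp weights a = sin((1−f)δ)/sin δ ≈ 0.722, b = sin(fδ)/sin δ ≈ 0.291.
p = a·p₁ + b·p₂ ≈ (-0.676, -0.158, 0.720); φ = arcsin(p_z) ≈ 46.07°, λ = atan2(p_y, p_x) ≈ -166.86°.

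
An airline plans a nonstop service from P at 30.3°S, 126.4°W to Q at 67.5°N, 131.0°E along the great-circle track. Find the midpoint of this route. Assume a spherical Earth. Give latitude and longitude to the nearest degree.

Write both endpoints as unit vectors p₁, p₂ with components (cos φ cos λ, cos φ sin λ, sin φ).
The central angle between the endpoints is δ = arccos(p₁·p₂) ≈ 2.139 rad (122.6°).
Interpolate at f = 1/2 with slerp weights a = sin((1−f)δ)/sin δ ≈ 1.041, b = sin(fδ)/sin δ ≈ 1.041.
p = a·p₁ + b·p₂ ≈ (-0.794, -0.423, 0.436); φ = arcsin(p_z) ≈ 25.87°, λ = atan2(p_y, p_x) ≈ -151.99°.

≈ 26°N, 152°W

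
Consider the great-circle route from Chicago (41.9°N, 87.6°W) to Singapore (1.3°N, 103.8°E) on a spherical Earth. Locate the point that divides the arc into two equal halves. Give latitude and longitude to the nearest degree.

≈ 66°N, 132°E

From cos δ = sin φ₁ sin φ₂ + cos φ₁ cos φ₂ cos Δλ, the central angle is δ ≈ 2.366 rad (135.6°).
Interpolate at f = 1/2 with slerp weights a = sin((1−f)δ)/sin δ ≈ 1.323, b = sin(fδ)/sin δ ≈ 1.323.
p = a·p₁ + b·p₂ ≈ (-0.274, 0.301, 0.913); φ = arcsin(p_z) ≈ 65.99°, λ = atan2(p_y, p_x) ≈ 132.37°.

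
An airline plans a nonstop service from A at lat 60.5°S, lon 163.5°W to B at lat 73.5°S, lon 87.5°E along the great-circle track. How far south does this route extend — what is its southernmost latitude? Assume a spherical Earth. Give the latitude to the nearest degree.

The great circle lies in the plane with unit normal n̂ = (p₁ × p₂)/|p₁ × p₂|.
Here n̂_z ≈ -0.215; the vertex latitude is φ_max = arccos|n̂_z| ≈ 77.6°.

≈ 78°S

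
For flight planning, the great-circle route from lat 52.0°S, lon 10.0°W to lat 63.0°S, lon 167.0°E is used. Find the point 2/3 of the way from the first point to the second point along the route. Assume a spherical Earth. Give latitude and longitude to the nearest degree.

≈ lat 85°S, lon 159°E

The haversine formula gives a central angle δ ≈ 1.134 rad (65.0°) between the endpoints.
Interpolate at f = 2/3 with slerp weights a = sin((1−f)δ)/sin δ ≈ 0.407, b = sin(fδ)/sin δ ≈ 0.757.
p = a·p₁ + b·p₂ ≈ (-0.088, 0.034, -0.996); φ = arcsin(p_z) ≈ -84.59°, λ = atan2(p_y, p_x) ≈ 158.99°.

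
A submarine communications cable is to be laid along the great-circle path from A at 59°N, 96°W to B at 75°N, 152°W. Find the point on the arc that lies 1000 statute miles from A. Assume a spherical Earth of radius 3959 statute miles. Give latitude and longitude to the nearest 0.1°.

≈ 70.3°N, 117.7°W

Write both endpoints as unit vectors p₁, p₂ with components (cos φ cos λ, cos φ sin λ, sin φ).
The central angle between the endpoints is δ = arccos(p₁·p₂) ≈ 0.445 rad (25.5°). The total great-circle distance is δ·R ≈ 0.445 × 3959 ≈ 1763 mi, so the target fraction is f = 1000/1763 ≈ 0.567.
Interpolate at f ≈ 0.567 with slerp weights a = sin((1−f)δ)/sin δ ≈ 0.445, b = sin(fδ)/sin δ ≈ 0.580.
p = a·p₁ + b·p₂ ≈ (-0.157, -0.298, 0.942); φ = arcsin(p_z) ≈ 70.32°, λ = atan2(p_y, p_x) ≈ -117.69°.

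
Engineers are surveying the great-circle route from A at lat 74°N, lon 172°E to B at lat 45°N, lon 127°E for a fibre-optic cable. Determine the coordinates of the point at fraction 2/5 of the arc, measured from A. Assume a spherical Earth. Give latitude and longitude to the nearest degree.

≈ lat 64°N, lon 143°E

From cos δ = sin φ₁ sin φ₂ + cos φ₁ cos φ₂ cos Δλ, the central angle is δ ≈ 0.614 rad (35.2°).
Interpolate at f = 2/5 with slerp weights a = sin((1−f)δ)/sin δ ≈ 0.625, b = sin(fδ)/sin δ ≈ 0.422.
p = a·p₁ + b·p₂ ≈ (-0.350, 0.262, 0.899); φ = arcsin(p_z) ≈ 64.05°, λ = atan2(p_y, p_x) ≈ 143.17°.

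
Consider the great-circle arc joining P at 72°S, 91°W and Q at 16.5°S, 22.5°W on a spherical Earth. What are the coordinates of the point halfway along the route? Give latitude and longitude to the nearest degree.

≈ 48°S, 38°W

Write both endpoints as unit vectors p₁, p₂ with components (cos φ cos λ, cos φ sin λ, sin φ).
The central angle between the endpoints is δ = arccos(p₁·p₂) ≈ 1.182 rad (67.7°).
Interpolate at f = 1/2 with slerp weights a = sin((1−f)δ)/sin δ ≈ 0.602, b = sin(fδ)/sin δ ≈ 0.602.
p = a·p₁ + b·p₂ ≈ (0.530, -0.407, -0.744); φ = arcsin(p_z) ≈ -48.05°, λ = atan2(p_y, p_x) ≈ -37.51°.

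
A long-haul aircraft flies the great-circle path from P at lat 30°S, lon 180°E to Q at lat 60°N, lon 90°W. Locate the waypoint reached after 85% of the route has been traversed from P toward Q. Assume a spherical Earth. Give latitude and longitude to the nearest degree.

Convert each endpoint to a unit vector on the sphere (x = cos φ cos λ, y = cos φ sin λ, z = sin φ).
The central angle between the endpoints is δ = arccos(p₁·p₂) ≈ 2.019 rad (115.7°).
Interpolate at f = 0.85 with slerp weights a = sin((1−f)δ)/sin δ ≈ 0.331, b = sin(fδ)/sin δ ≈ 1.098.
p = a·p₁ + b·p₂ ≈ (-0.286, -0.549, 0.785); φ = arcsin(p_z) ≈ 51.75°, λ = atan2(p_y, p_x) ≈ -117.56°.

≈ lat 52°N, lon 118°W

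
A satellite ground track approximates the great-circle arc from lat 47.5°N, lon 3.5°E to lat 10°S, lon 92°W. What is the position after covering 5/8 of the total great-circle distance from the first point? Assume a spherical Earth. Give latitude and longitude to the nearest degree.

≈ lat 18°N, lon 66°W

Write both endpoints as unit vectors p₁, p₂ with components (cos φ cos λ, cos φ sin λ, sin φ).
The central angle between the endpoints is δ = arccos(p₁·p₂) ≈ 1.764 rad (101.1°).
Interpolate at f = 5/8 with slerp weights a = sin((1−f)δ)/sin δ ≈ 0.626, b = sin(fδ)/sin δ ≈ 0.909.
p = a·p₁ + b·p₂ ≈ (0.391, -0.869, 0.304); φ = arcsin(p_z) ≈ 17.67°, λ = atan2(p_y, p_x) ≈ -65.79°.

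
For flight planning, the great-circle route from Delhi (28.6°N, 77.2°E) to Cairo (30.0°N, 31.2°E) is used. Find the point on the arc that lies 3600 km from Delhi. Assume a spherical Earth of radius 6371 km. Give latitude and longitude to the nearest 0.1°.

Write both endpoints as unit vectors p₁, p₂ with components (cos φ cos λ, cos φ sin λ, sin φ).
The central angle between the endpoints is δ = arccos(p₁·p₂) ≈ 0.696 rad (39.9°). The total great-circle distance is δ·R ≈ 0.696 × 6371 ≈ 4433 km, so the target fraction is f = 3600/4433 ≈ 0.812.
Interpolate at f ≈ 0.812 with slerp weights a = sin((1−f)δ)/sin δ ≈ 0.203, b = sin(fδ)/sin δ ≈ 0.835.
p = a·p₁ + b·p₂ ≈ (0.658, 0.549, 0.515); φ = arcsin(p_z) ≈ 31.00°, λ = atan2(p_y, p_x) ≈ 39.82°.

≈ 31.0°N, 39.8°E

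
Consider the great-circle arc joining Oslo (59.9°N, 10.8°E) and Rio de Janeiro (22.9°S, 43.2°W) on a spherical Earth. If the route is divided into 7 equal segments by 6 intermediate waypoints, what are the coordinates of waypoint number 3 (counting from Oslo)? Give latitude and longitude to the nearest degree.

From cos δ = sin φ₁ sin φ₂ + cos φ₁ cos φ₂ cos Δλ, the central angle is δ ≈ 1.636 rad (93.7°).
Interpolate at f = 3/7 with slerp weights a = sin((1−f)δ)/sin δ ≈ 0.806, b = sin(fδ)/sin δ ≈ 0.646.
p = a·p₁ + b·p₂ ≈ (0.831, -0.332, 0.446); φ = arcsin(p_z) ≈ 26.48°, λ = atan2(p_y, p_x) ≈ -21.76°.

≈ 26°N, 22°W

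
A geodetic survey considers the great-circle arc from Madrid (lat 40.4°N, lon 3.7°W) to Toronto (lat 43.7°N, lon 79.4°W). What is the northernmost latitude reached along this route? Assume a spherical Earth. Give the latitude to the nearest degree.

The great circle lies in the plane with unit normal n̂ = (p₁ × p₂)/|p₁ × p₂|.
Here n̂_z ≈ -0.657; the vertex latitude is φ_max = arccos|n̂_z| ≈ 48.9°.
Check via Clairaut: cos φ_max = |cos φ₁| · sin C = cos(40.4°)·sin(59.6°) ≈ 0.657, again giving ≈ 48.9°.

≈ 49°N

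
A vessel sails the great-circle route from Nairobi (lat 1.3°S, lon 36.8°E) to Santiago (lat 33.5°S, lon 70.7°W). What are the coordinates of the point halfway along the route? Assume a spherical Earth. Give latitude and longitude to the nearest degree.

The haversine formula gives a central angle δ ≈ 1.811 rad (103.8°) between the endpoints.
Interpolate at f = 1/2 with slerp weights a = sin((1−f)δ)/sin δ ≈ 0.810, b = sin(fδ)/sin δ ≈ 0.810.
p = a·p₁ + b·p₂ ≈ (0.872, -0.152, -0.466); φ = arcsin(p_z) ≈ -27.74°, λ = atan2(p_y, p_x) ≈ -9.92°.

≈ lat 28°S, lon 10°W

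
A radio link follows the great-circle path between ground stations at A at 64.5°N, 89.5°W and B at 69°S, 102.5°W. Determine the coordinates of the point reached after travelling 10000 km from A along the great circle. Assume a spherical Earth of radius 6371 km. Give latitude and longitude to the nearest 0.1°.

Write both endpoints as unit vectors p₁, p₂ with components (cos φ cos λ, cos φ sin λ, sin φ).
The central angle between the endpoints is δ = arccos(p₁·p₂) ≈ 2.335 rad (133.8°). The total great-circle distance is δ·R ≈ 2.335 × 6371 ≈ 14879 km, so the target fraction is f = 10000/14879 ≈ 0.672.
Interpolate at f ≈ 0.672 with slerp weights a = sin((1−f)δ)/sin δ ≈ 0.961, b = sin(fδ)/sin δ ≈ 1.386.
p = a·p₁ + b·p₂ ≈ (-0.104, -0.898, -0.427); φ = arcsin(p_z) ≈ -25.26°, λ = atan2(p_y, p_x) ≈ -96.60°.

≈ 25.3°S, 96.6°W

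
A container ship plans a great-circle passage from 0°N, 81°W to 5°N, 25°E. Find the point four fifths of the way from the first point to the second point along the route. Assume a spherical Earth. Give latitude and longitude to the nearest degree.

The haversine formula gives a central angle δ ≈ 1.849 rad (105.9°) between the endpoints.
Interpolate at f = 4/5 with slerp weights a = sin((1−f)δ)/sin δ ≈ 0.376, b = sin(fδ)/sin δ ≈ 1.036.
p = a·p₁ + b·p₂ ≈ (0.994, 0.065, 0.090); φ = arcsin(p_z) ≈ 5.18°, λ = atan2(p_y, p_x) ≈ 3.73°.

≈ 5°N, 4°E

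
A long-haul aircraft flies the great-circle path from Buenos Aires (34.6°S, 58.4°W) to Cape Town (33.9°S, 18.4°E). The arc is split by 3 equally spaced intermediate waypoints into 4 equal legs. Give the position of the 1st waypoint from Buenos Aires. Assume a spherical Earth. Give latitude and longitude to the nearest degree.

Convert each endpoint to a unit vector on the sphere (x = cos φ cos λ, y = cos φ sin λ, z = sin φ).
The central angle between the endpoints is δ = arccos(p₁·p₂) ≈ 1.078 rad (61.8°).
Interpolate at f = 1/4 with slerp weights a = sin((1−f)δ)/sin δ ≈ 0.821, b = sin(fδ)/sin δ ≈ 0.302.
p = a·p₁ + b·p₂ ≈ (0.592, -0.496, -0.635); φ = arcsin(p_z) ≈ -39.40°, λ = atan2(p_y, p_x) ≈ -39.97°.

≈ (39°S, 40°W)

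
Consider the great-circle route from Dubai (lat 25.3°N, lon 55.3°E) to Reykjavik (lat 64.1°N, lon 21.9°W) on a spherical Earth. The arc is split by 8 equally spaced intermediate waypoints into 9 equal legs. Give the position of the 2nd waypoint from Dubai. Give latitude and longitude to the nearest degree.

≈ lat 37°N, lon 47°E

The haversine formula gives a central angle δ ≈ 1.079 rad (61.8°) between the endpoints.
Interpolate at f = 2/9 with slerp weights a = sin((1−f)δ)/sin δ ≈ 0.844, b = sin(fδ)/sin δ ≈ 0.269.
p = a·p₁ + b·p₂ ≈ (0.544, 0.584, 0.603); φ = arcsin(p_z) ≈ 37.10°, λ = atan2(p_y, p_x) ≈ 47.03°.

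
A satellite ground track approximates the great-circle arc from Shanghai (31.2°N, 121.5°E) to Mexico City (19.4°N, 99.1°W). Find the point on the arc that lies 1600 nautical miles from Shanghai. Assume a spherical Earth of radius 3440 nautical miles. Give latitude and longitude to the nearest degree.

The haversine formula gives a central angle δ ≈ 2.027 rad (116.1°) between the endpoints. The total great-circle distance is δ·R ≈ 2.027 × 3440 ≈ 6973 nmi, so the target fraction is f = 1600/6973 ≈ 0.229.
Interpolate at f ≈ 0.229 with slerp weights a = sin((1−f)δ)/sin δ ≈ 1.114, b = sin(fδ)/sin δ ≈ 0.500.
p = a·p₁ + b·p₂ ≈ (-0.572, 0.347, 0.743); φ = arcsin(p_z) ≈ 47.98°, λ = atan2(p_y, p_x) ≈ 148.77°.

≈ (48°N, 149°E)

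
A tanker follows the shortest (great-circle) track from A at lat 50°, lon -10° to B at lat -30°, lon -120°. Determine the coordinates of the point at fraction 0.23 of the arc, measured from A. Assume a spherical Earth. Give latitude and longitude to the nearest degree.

Write both endpoints as unit vectors p₁, p₂ with components (cos φ cos λ, cos φ sin λ, sin φ).
The central angle between the endpoints is δ = arccos(p₁·p₂) ≈ 2.181 rad (125.0°).
Interpolate at f = 0.23 with slerp weights a = sin((1−f)δ)/sin δ ≈ 1.213, b = sin(fδ)/sin δ ≈ 0.587.
p = a·p₁ + b·p₂ ≈ (0.514, -0.576, 0.636); φ = arcsin(p_z) ≈ 39.49°, λ = atan2(p_y, p_x) ≈ -48.25°.

≈ lat 39°, lon -48°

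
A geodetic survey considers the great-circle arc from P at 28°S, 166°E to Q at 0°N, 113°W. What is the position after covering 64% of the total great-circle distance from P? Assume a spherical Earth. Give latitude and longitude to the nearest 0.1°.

≈ 13.5°S, 139.5°W

Convert each endpoint to a unit vector on the sphere (x = cos φ cos λ, y = cos φ sin λ, z = sin φ).
The central angle between the endpoints is δ = arccos(p₁·p₂) ≈ 1.432 rad (82.1°).
Interpolate at f = 0.64 with slerp weights a = sin((1−f)δ)/sin δ ≈ 0.498, b = sin(fδ)/sin δ ≈ 0.801.
p = a·p₁ + b·p₂ ≈ (-0.740, -0.631, -0.234); φ = arcsin(p_z) ≈ -13.52°, λ = atan2(p_y, p_x) ≈ -139.52°.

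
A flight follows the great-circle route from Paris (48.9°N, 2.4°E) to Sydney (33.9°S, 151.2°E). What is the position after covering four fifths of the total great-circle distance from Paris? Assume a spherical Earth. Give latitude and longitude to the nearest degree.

≈ 11°S, 129°E

From cos δ = sin φ₁ sin φ₂ + cos φ₁ cos φ₂ cos Δλ, the central angle is δ ≈ 2.662 rad (152.5°).
Interpolate at f = 4/5 with slerp weights a = sin((1−f)δ)/sin δ ≈ 1.099, b = sin(fδ)/sin δ ≈ 1.837.
p = a·p₁ + b·p₂ ≈ (-0.614, 0.765, -0.196); φ = arcsin(p_z) ≈ -11.31°, λ = atan2(p_y, p_x) ≈ 128.76°.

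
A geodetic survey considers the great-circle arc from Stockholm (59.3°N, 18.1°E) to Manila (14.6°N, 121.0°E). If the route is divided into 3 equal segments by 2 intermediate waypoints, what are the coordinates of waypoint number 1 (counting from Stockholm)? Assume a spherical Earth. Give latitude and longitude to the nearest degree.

≈ (57°N, 72°E)

Convert each endpoint to a unit vector on the sphere (x = cos φ cos λ, y = cos φ sin λ, z = sin φ).
The central angle between the endpoints is δ = arccos(p₁·p₂) ≈ 1.464 rad (83.9°).
Interpolate at f = 1/3 with slerp weights a = sin((1−f)δ)/sin δ ≈ 0.833, b = sin(fδ)/sin δ ≈ 0.472.
p = a·p₁ + b·p₂ ≈ (0.169, 0.523, 0.835); φ = arcsin(p_z) ≈ 56.63°, λ = atan2(p_y, p_x) ≈ 72.08°.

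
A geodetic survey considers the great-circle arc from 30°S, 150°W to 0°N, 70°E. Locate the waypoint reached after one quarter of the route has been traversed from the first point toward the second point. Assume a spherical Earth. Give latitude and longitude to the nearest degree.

Convert each endpoint to a unit vector on the sphere (x = cos φ cos λ, y = cos φ sin λ, z = sin φ).
The central angle between the endpoints is δ = arccos(p₁·p₂) ≈ 2.296 rad (131.6°).
Interpolate at f = 1/4 with slerp weights a = sin((1−f)δ)/sin δ ≈ 1.321, b = sin(fδ)/sin δ ≈ 0.726.
p = a·p₁ + b·p₂ ≈ (-0.743, 0.110, -0.661); φ = arcsin(p_z) ≈ -41.34°, λ = atan2(p_y, p_x) ≈ 171.58°.

≈ 41°S, 172°E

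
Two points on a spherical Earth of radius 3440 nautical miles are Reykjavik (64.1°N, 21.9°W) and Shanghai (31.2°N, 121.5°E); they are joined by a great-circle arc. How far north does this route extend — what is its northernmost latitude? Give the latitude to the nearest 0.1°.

The great circle lies in the plane with unit normal n̂ = (p₁ × p₂)/|p₁ × p₂|.
Here n̂_z ≈ +0.226; the vertex latitude is φ_max = arccos|n̂_z| ≈ 76.9°.

≈ 76.9°N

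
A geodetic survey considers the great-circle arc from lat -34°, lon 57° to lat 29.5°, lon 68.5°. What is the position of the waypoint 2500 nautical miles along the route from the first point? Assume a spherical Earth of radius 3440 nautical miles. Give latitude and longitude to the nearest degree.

Write both endpoints as unit vectors p₁, p₂ with components (cos φ cos λ, cos φ sin λ, sin φ).
The central angle between the endpoints is δ = arccos(p₁·p₂) ≈ 1.124 rad (64.4°). The total great-circle distance is δ·R ≈ 1.124 × 3440 ≈ 3868 nmi, so the target fraction is f = 2500/3868 ≈ 0.646.
Interpolate at f ≈ 0.646 with slerp weights a = sin((1−f)δ)/sin δ ≈ 0.429, b = sin(fδ)/sin δ ≈ 0.737.
p = a·p₁ + b·p₂ ≈ (0.429, 0.895, 0.123); φ = arcsin(p_z) ≈ 7.05°, λ = atan2(p_y, p_x) ≈ 64.40°.

≈ lat 7°, lon 64°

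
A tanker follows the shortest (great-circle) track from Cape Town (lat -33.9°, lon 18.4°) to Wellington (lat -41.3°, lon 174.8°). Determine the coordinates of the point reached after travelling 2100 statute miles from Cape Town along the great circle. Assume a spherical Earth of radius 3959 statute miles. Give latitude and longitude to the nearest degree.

The haversine formula gives a central angle δ ≈ 1.776 rad (101.7°) between the endpoints. The total great-circle distance is δ·R ≈ 1.776 × 3959 ≈ 7029 mi, so the target fraction is f = 2100/7029 ≈ 0.299.
Interpolate at f ≈ 0.299 with slerp weights a = sin((1−f)δ)/sin δ ≈ 0.968, b = sin(fδ)/sin δ ≈ 0.517.
p = a·p₁ + b·p₂ ≈ (0.376, 0.289, -0.881); φ = arcsin(p_z) ≈ -61.73°, λ = atan2(p_y, p_x) ≈ 37.55°.

≈ lat -62°, lon 38°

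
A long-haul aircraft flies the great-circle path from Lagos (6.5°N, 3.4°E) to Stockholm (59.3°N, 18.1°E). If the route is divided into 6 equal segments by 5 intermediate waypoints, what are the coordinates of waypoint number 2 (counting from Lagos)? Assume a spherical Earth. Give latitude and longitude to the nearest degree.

≈ (24°N, 7°E)

Convert each endpoint to a unit vector on the sphere (x = cos φ cos λ, y = cos φ sin λ, z = sin φ).
The central angle between the endpoints is δ = arccos(p₁·p₂) ≈ 0.942 rad (54.0°).
Interpolate at f = 2/6 with slerp weights a = sin((1−f)δ)/sin δ ≈ 0.727, b = sin(fδ)/sin δ ≈ 0.382.
p = a·p₁ + b·p₂ ≈ (0.906, 0.103, 0.411); φ = arcsin(p_z) ≈ 24.25°, λ = atan2(p_y, p_x) ≈ 6.51°.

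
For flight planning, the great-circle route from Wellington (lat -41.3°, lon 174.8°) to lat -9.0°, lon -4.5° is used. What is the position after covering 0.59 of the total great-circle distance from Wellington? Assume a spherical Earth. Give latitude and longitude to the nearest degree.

≈ lat -62°, lon -3°

Write both endpoints as unit vectors p₁, p₂ with components (cos φ cos λ, cos φ sin λ, sin φ).
The central angle between the endpoints is δ = arccos(p₁·p₂) ≈ 2.264 rad (129.7°).
Interpolate at f = 0.59 with slerp weights a = sin((1−f)δ)/sin δ ≈ 1.040, b = sin(fδ)/sin δ ≈ 1.264.
p = a·p₁ + b·p₂ ≈ (0.466, -0.027, -0.884); φ = arcsin(p_z) ≈ -62.17°, λ = atan2(p_y, p_x) ≈ -3.33°.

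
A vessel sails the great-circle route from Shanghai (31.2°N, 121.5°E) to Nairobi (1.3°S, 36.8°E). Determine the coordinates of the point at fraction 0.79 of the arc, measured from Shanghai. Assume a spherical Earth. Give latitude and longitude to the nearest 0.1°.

≈ 8.1°N, 52.3°E

Convert each endpoint to a unit vector on the sphere (x = cos φ cos λ, y = cos φ sin λ, z = sin φ).
The central angle between the endpoints is δ = arccos(p₁·p₂) ≈ 1.504 rad (86.1°).
Interpolate at f = 0.79 with slerp weights a = sin((1−f)δ)/sin δ ≈ 0.311, b = sin(fδ)/sin δ ≈ 0.930.
p = a·p₁ + b·p₂ ≈ (0.605, 0.784, 0.140); φ = arcsin(p_z) ≈ 8.06°, λ = atan2(p_y, p_x) ≈ 52.33°.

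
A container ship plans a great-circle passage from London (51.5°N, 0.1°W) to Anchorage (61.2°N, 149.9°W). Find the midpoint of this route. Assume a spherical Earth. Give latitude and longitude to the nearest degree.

Convert each endpoint to a unit vector on the sphere (x = cos φ cos λ, y = cos φ sin λ, z = sin φ).
The central angle between the endpoints is δ = arccos(p₁·p₂) ≈ 1.130 rad (64.7°).
Interpolate at f = 1/2 with slerp weights a = sin((1−f)δ)/sin δ ≈ 0.592, b = sin(fδ)/sin δ ≈ 0.592.
p = a·p₁ + b·p₂ ≈ (0.122, -0.144, 0.982); φ = arcsin(p_z) ≈ 79.14°, λ = atan2(p_y, p_x) ≈ -49.71°.

≈ 79°N, 50°W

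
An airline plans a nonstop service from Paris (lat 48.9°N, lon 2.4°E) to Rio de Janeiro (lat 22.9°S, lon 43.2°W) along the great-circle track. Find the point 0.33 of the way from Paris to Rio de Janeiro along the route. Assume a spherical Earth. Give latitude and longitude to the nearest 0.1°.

≈ lat 26.4°N, lon 17.4°W

From cos δ = sin φ₁ sin φ₂ + cos φ₁ cos φ₂ cos Δλ, the central angle is δ ≈ 1.440 rad (82.5°).
Interpolate at f = 0.33 with slerp weights a = sin((1−f)δ)/sin δ ≈ 0.829, b = sin(fδ)/sin δ ≈ 0.461.
p = a·p₁ + b·p₂ ≈ (0.854, -0.268, 0.445); φ = arcsin(p_z) ≈ 26.43°, λ = atan2(p_y, p_x) ≈ -17.43°.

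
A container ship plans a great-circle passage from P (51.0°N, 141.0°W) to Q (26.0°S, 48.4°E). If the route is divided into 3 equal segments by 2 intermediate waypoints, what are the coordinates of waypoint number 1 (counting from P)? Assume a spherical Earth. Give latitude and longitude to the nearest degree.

From cos δ = sin φ₁ sin φ₂ + cos φ₁ cos φ₂ cos Δλ, the central angle is δ ≈ 2.688 rad (154.0°).
Interpolate at f = 1/3 with slerp weights a = sin((1−f)δ)/sin δ ≈ 2.225, b = sin(fδ)/sin δ ≈ 1.780.
p = a·p₁ + b·p₂ ≈ (-0.026, 0.315, 0.949); φ = arcsin(p_z) ≈ 71.55°, λ = atan2(p_y, p_x) ≈ 94.66°.

≈ (72°N, 95°E)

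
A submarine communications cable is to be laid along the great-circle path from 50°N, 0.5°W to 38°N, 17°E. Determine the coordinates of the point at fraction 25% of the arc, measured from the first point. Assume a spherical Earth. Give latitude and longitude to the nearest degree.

≈ 47°N, 5°E

Convert each endpoint to a unit vector on the sphere (x = cos φ cos λ, y = cos φ sin λ, z = sin φ).
The central angle between the endpoints is δ = arccos(p₁·p₂) ≈ 0.302 rad (17.3°).
Interpolate at f = 0.25 with slerp weights a = sin((1−f)δ)/sin δ ≈ 0.755, b = sin(fδ)/sin δ ≈ 0.254.
p = a·p₁ + b·p₂ ≈ (0.676, 0.054, 0.735); φ = arcsin(p_z) ≈ 47.27°, λ = atan2(p_y, p_x) ≈ 4.58°.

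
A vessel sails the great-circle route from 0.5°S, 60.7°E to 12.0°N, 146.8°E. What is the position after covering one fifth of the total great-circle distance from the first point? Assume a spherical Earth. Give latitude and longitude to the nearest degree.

≈ 3°N, 78°E

Write both endpoints as unit vectors p₁, p₂ with components (cos φ cos λ, cos φ sin λ, sin φ).
The central angle between the endpoints is δ = arccos(p₁·p₂) ≈ 1.506 rad (86.3°).
Interpolate at f = 1/5 with slerp weights a = sin((1−f)δ)/sin δ ≈ 0.936, b = sin(fδ)/sin δ ≈ 0.297.
p = a·p₁ + b·p₂ ≈ (0.215, 0.975, 0.054); φ = arcsin(p_z) ≈ 3.08°, λ = atan2(p_y, p_x) ≈ 77.59°.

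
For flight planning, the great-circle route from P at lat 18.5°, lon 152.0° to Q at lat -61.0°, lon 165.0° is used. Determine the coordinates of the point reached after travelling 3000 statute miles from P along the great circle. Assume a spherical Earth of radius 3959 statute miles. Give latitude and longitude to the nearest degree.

Convert each endpoint to a unit vector on the sphere (x = cos φ cos λ, y = cos φ sin λ, z = sin φ).
The central angle between the endpoints is δ = arccos(p₁·p₂) ≈ 1.400 rad (80.2°). The total great-circle distance is δ·R ≈ 1.400 × 3959 ≈ 5541 mi, so the target fraction is f = 3000/5541 ≈ 0.541.
Interpolate at f ≈ 0.541 with slerp weights a = sin((1−f)δ)/sin δ ≈ 0.607, b = sin(fδ)/sin δ ≈ 0.698.
p = a·p₁ + b·p₂ ≈ (-0.835, 0.358, -0.417); φ = arcsin(p_z) ≈ -24.66°, λ = atan2(p_y, p_x) ≈ 156.80°.

≈ lat -25°, lon 157°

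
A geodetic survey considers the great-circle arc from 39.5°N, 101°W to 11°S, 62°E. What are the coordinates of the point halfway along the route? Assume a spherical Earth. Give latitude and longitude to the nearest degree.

From cos δ = sin φ₁ sin φ₂ + cos φ₁ cos φ₂ cos Δλ, the central angle is δ ≈ 2.579 rad (147.7°).
Interpolate at f = 1/2 with slerp weights a = sin((1−f)δ)/sin δ ≈ 1.800, b = sin(fδ)/sin δ ≈ 1.800.
p = a·p₁ + b·p₂ ≈ (0.565, 0.197, 0.802); φ = arcsin(p_z) ≈ 53.28°, λ = atan2(p_y, p_x) ≈ 19.21°.

≈ 53°N, 19°E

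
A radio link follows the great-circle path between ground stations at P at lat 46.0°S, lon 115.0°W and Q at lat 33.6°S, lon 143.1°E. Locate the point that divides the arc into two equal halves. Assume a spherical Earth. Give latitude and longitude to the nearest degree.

≈ lat 53°S, lon 172°W

The haversine formula gives a central angle δ ≈ 1.288 rad (73.8°) between the endpoints.
Interpolate at f = 1/2 with slerp weights a = sin((1−f)δ)/sin δ ≈ 0.625, b = sin(fδ)/sin δ ≈ 0.625.
p = a·p₁ + b·p₂ ≈ (-0.600, -0.081, -0.796); φ = arcsin(p_z) ≈ -52.73°, λ = atan2(p_y, p_x) ≈ -172.32°.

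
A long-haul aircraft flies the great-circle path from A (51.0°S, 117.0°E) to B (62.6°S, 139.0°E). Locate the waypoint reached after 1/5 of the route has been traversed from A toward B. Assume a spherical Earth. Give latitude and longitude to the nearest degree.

≈ (54°S, 120°E)

Write both endpoints as unit vectors p₁, p₂ with components (cos φ cos λ, cos φ sin λ, sin φ).
The central angle between the endpoints is δ = arccos(p₁·p₂) ≈ 0.289 rad (16.6°).
Interpolate at f = 1/5 with slerp weights a = sin((1−f)δ)/sin δ ≈ 0.804, b = sin(fδ)/sin δ ≈ 0.203.
p = a·p₁ + b·p₂ ≈ (-0.300, 0.512, -0.805); φ = arcsin(p_z) ≈ -53.59°, λ = atan2(p_y, p_x) ≈ 120.38°.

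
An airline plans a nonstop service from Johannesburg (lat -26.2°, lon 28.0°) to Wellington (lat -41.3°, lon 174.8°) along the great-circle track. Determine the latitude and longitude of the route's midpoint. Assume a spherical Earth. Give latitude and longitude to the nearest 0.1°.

Write both endpoints as unit vectors p₁, p₂ with components (cos φ cos λ, cos φ sin λ, sin φ).
The central angle between the endpoints is δ = arccos(p₁·p₂) ≈ 1.847 rad (105.8°).
Interpolate at f = 1/2 with slerp weights a = sin((1−f)δ)/sin δ ≈ 0.829, b = sin(fδ)/sin δ ≈ 0.829.
p = a·p₁ + b·p₂ ≈ (0.037, 0.406, -0.913); φ = arcsin(p_z) ≈ -65.96°, λ = atan2(p_y, p_x) ≈ 84.85°.

≈ lat -66.0°, lon 84.9°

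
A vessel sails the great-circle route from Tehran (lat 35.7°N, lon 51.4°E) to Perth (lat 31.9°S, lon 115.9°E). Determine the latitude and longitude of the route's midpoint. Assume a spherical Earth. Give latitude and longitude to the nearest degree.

Write both endpoints as unit vectors p₁, p₂ with components (cos φ cos λ, cos φ sin λ, sin φ).
The central angle between the endpoints is δ = arccos(p₁·p₂) ≈ 1.582 rad (90.7°).
Interpolate at f = 1/2 with slerp weights a = sin((1−f)δ)/sin δ ≈ 0.711, b = sin(fδ)/sin δ ≈ 0.711.
p = a·p₁ + b·p₂ ≈ (0.097, 0.995, 0.039); φ = arcsin(p_z) ≈ 2.25°, λ = atan2(p_y, p_x) ≈ 84.45°.

≈ lat 2°N, lon 84°E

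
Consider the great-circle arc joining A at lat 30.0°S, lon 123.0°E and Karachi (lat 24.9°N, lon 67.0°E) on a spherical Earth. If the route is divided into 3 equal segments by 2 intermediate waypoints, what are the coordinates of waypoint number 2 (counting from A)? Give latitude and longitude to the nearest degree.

Convert each endpoint to a unit vector on the sphere (x = cos φ cos λ, y = cos φ sin λ, z = sin φ).
The central angle between the endpoints is δ = arccos(p₁·p₂) ≈ 1.340 rad (76.8°).
Interpolate at f = 2/3 with slerp weights a = sin((1−f)δ)/sin δ ≈ 0.444, b = sin(fδ)/sin δ ≈ 0.800.
p = a·p₁ + b·p₂ ≈ (0.074, 0.991, 0.115); φ = arcsin(p_z) ≈ 6.61°, λ = atan2(p_y, p_x) ≈ 85.71°.

≈ lat 7°N, lon 86°E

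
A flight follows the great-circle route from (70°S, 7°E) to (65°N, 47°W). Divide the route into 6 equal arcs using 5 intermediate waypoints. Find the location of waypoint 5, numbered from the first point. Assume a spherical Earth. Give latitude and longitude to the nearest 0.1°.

≈ (42.9°N, 33.5°W)

Write both endpoints as unit vectors p₁, p₂ with components (cos φ cos λ, cos φ sin λ, sin φ).
The central angle between the endpoints is δ = arccos(p₁·p₂) ≈ 2.444 rad (140.1°).
Interpolate at f = 5/6 with slerp weights a = sin((1−f)δ)/sin δ ≈ 0.617, b = sin(fδ)/sin δ ≈ 1.391.
p = a·p₁ + b·p₂ ≈ (0.611, -0.404, 0.681); φ = arcsin(p_z) ≈ 42.92°, λ = atan2(p_y, p_x) ≈ -33.51°.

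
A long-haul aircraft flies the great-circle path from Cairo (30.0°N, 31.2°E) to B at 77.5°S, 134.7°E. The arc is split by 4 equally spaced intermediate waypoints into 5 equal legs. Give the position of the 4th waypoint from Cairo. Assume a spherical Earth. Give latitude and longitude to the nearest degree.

≈ 64°S, 65°E

Write both endpoints as unit vectors p₁, p₂ with components (cos φ cos λ, cos φ sin λ, sin φ).
The central angle between the endpoints is δ = arccos(p₁·p₂) ≈ 2.132 rad (122.1°).
Interpolate at f = 4/5 with slerp weights a = sin((1−f)δ)/sin δ ≈ 0.488, b = sin(fδ)/sin δ ≈ 1.170.
p = a·p₁ + b·p₂ ≈ (0.184, 0.399, -0.898); φ = arcsin(p_z) ≈ -63.94°, λ = atan2(p_y, p_x) ≈ 65.30°.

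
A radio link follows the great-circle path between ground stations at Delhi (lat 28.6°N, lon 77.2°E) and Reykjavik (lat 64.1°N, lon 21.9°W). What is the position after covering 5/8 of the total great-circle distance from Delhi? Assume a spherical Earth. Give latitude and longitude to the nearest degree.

≈ lat 62°N, lon 36°E

From cos δ = sin φ₁ sin φ₂ + cos φ₁ cos φ₂ cos Δλ, the central angle is δ ≈ 1.192 rad (68.3°).
Interpolate at f = 5/8 with slerp weights a = sin((1−f)δ)/sin δ ≈ 0.465, b = sin(fδ)/sin δ ≈ 0.730.
p = a·p₁ + b·p₂ ≈ (0.386, 0.279, 0.879); φ = arcsin(p_z) ≈ 61.53°, λ = atan2(p_y, p_x) ≈ 35.89°.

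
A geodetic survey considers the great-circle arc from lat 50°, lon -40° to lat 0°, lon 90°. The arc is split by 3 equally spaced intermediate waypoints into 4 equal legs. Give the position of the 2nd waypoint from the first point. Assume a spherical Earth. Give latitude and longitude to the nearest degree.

≈ lat 45°, lon 50°

Convert each endpoint to a unit vector on the sphere (x = cos φ cos λ, y = cos φ sin λ, z = sin φ).
The central angle between the endpoints is δ = arccos(p₁·p₂) ≈ 1.997 rad (114.4°).
Interpolate at f = 2/4 with slerp weights a = sin((1−f)δ)/sin δ ≈ 0.923, b = sin(fδ)/sin δ ≈ 0.923.
p = a·p₁ + b·p₂ ≈ (0.455, 0.542, 0.707); φ = arcsin(p_z) ≈ 45.00°, λ = atan2(p_y, p_x) ≈ 50.00°.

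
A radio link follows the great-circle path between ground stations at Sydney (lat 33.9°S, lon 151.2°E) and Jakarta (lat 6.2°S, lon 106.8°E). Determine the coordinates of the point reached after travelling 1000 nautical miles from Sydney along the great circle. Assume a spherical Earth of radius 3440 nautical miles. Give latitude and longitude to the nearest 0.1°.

≈ lat 26.0°S, lon 134.2°E

The haversine formula gives a central angle δ ≈ 0.863 rad (49.5°) between the endpoints. The total great-circle distance is δ·R ≈ 0.863 × 3440 ≈ 2970 nmi, so the target fraction is f = 1000/2970 ≈ 0.337.
Interpolate at f ≈ 0.337 with slerp weights a = sin((1−f)δ)/sin δ ≈ 0.713, b = sin(fδ)/sin δ ≈ 0.377.
p = a·p₁ + b·p₂ ≈ (-0.627, 0.644, -0.438); φ = arcsin(p_z) ≈ -26.00°, λ = atan2(p_y, p_x) ≈ 134.23°.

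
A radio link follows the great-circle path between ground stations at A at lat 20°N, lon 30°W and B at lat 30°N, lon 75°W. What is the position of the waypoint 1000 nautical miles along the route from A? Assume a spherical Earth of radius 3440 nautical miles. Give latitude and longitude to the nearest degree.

≈ lat 26°N, lon 47°W

Convert each endpoint to a unit vector on the sphere (x = cos φ cos λ, y = cos φ sin λ, z = sin φ).
The central angle between the endpoints is δ = arccos(p₁·p₂) ≈ 0.728 rad (41.7°). The total great-circle distance is δ·R ≈ 0.728 × 3440 ≈ 2505 nmi, so the target fraction is f = 1000/2505 ≈ 0.399.
Interpolate at f ≈ 0.399 with slerp weights a = sin((1−f)δ)/sin δ ≈ 0.637, b = sin(fδ)/sin δ ≈ 0.431.
p = a·p₁ + b·p₂ ≈ (0.615, -0.659, 0.433); φ = arcsin(p_z) ≈ 25.66°, λ = atan2(p_y, p_x) ≈ -47.02°.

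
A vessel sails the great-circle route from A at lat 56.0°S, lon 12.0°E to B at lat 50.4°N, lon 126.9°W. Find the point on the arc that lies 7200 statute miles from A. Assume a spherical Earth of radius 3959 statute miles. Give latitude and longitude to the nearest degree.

≈ lat 14°N, lon 82°W

Write both endpoints as unit vectors p₁, p₂ with components (cos φ cos λ, cos φ sin λ, sin φ).
The central angle between the endpoints is δ = arccos(p₁·p₂) ≈ 2.708 rad (155.1°). The total great-circle distance is δ·R ≈ 2.708 × 3959 ≈ 10720 mi, so the target fraction is f = 7200/10720 ≈ 0.672.
Interpolate at f ≈ 0.672 with slerp weights a = sin((1−f)δ)/sin δ ≈ 1.848, b = sin(fδ)/sin δ ≈ 2.307.
p = a·p₁ + b·p₂ ≈ (0.128, -0.961, 0.245); φ = arcsin(p_z) ≈ 14.21°, λ = atan2(p_y, p_x) ≈ -82.42°.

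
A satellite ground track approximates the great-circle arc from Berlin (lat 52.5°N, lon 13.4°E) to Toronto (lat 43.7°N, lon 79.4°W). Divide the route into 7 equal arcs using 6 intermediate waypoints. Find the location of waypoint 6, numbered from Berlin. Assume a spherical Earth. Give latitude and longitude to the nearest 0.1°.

Convert each endpoint to a unit vector on the sphere (x = cos φ cos λ, y = cos φ sin λ, z = sin φ).
The central angle between the endpoints is δ = arccos(p₁·p₂) ≈ 1.016 rad (58.2°).
Interpolate at f = 6/7 with slerp weights a = sin((1−f)δ)/sin δ ≈ 0.170, b = sin(fδ)/sin δ ≈ 0.900.
p = a·p₁ + b·p₂ ≈ (0.220, -0.615, 0.757); φ = arcsin(p_z) ≈ 49.17°, λ = atan2(p_y, p_x) ≈ -70.29°.

≈ lat 49.2°N, lon 70.3°W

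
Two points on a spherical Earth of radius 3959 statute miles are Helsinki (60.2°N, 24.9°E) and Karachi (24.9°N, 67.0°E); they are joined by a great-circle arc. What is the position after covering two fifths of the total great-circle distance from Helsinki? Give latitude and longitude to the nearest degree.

From cos δ = sin φ₁ sin φ₂ + cos φ₁ cos φ₂ cos Δλ, the central angle is δ ≈ 0.796 rad (45.6°).
Interpolate at f = 2/5 with slerp weights a = sin((1−f)δ)/sin δ ≈ 0.643, b = sin(fδ)/sin δ ≈ 0.438.
p = a·p₁ + b·p₂ ≈ (0.445, 0.500, 0.743); φ = arcsin(p_z) ≈ 47.95°, λ = atan2(p_y, p_x) ≈ 48.34°.

≈ (48°N, 48°E)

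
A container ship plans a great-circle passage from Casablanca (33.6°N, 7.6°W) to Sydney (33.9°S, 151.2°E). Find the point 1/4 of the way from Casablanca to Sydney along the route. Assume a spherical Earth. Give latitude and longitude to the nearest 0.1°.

Convert each endpoint to a unit vector on the sphere (x = cos φ cos λ, y = cos φ sin λ, z = sin φ).
The central angle between the endpoints is δ = arccos(p₁·p₂) ≈ 2.834 rad (162.4°).
Interpolate at f = 1/4 with slerp weights a = sin((1−f)δ)/sin δ ≈ 2.811, b = sin(fδ)/sin δ ≈ 2.152.
p = a·p₁ + b·p₂ ≈ (0.755, 0.551, 0.355); φ = arcsin(p_z) ≈ 20.80°, λ = atan2(p_y, p_x) ≈ 36.12°.

≈ 20.8°N, 36.1°E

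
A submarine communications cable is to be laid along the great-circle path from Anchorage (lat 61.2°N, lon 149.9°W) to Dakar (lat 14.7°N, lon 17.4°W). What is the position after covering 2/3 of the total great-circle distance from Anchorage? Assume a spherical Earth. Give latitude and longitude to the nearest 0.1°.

Write both endpoints as unit vectors p₁, p₂ with components (cos φ cos λ, cos φ sin λ, sin φ).
The central angle between the endpoints is δ = arccos(p₁·p₂) ≈ 1.663 rad (95.3°).
Interpolate at f = 2/3 with slerp weights a = sin((1−f)δ)/sin δ ≈ 0.529, b = sin(fδ)/sin δ ≈ 0.899.
p = a·p₁ + b·p₂ ≈ (0.609, -0.388, 0.691); φ = arcsin(p_z) ≈ 43.75°, λ = atan2(p_y, p_x) ≈ -32.47°.

≈ lat 43.7°N, lon 32.5°W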